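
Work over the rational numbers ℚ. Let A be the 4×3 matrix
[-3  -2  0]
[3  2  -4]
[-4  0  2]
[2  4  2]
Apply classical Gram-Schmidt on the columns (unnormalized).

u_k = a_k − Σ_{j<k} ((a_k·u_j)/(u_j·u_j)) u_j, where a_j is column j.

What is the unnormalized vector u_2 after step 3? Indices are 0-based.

u_2 = (-1, -3, -1, 1)

Step 1: u_0 = a_0 = (-3, 3, -4, 2).
Step 2: u_1 = a_1 − (10/19)·u_0 = (-8/19, 8/19, 40/19, 56/19).
Step 3: u_2 = a_2 − (-8/19)·u_0 − (5/8)·u_1 = (-1, -3, -1, 1).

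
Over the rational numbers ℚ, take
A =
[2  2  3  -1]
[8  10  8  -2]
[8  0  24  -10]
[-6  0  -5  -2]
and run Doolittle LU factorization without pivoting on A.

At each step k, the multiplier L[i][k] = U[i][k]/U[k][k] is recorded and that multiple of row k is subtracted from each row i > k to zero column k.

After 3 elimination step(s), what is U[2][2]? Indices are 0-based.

U[2][2] = -4

Step 1: pivot at (0,0) is 2.
  row1 ← row1 − (4)·row0  ⇒  L[1][0]=4, U row1=(0, 2, -4, 2)
  row2 ← row2 − (4)·row0  ⇒  L[2][0]=4, U row2=(0, -8, 12, -6)
  row3 ← row3 − (-3)·row0  ⇒  L[3][0]=-3, U row3=(0, 6, 4, -5)
Step 2: pivot at (1,1) is 2.
  row2 ← row2 − (-4)·row1  ⇒  L[2][1]=-4, U row2=(0, 0, -4, 2)
  row3 ← row3 − (3)·row1  ⇒  L[3][1]=3, U row3=(0, 0, 16, -11)
Step 3: pivot at (2,2) is -4.
  row3 ← row3 − (-4)·row2  ⇒  L[3][2]=-4, U row3=(0, 0, 0, -3)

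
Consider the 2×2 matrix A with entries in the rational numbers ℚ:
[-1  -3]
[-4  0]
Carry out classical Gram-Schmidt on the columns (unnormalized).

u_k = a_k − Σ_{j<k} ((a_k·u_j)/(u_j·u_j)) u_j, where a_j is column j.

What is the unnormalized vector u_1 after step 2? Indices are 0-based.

u_1 = (-48/17, 12/17)

Step 1: u_0 = a_0 = (-1, -4).
Step 2: u_1 = a_1 − (3/17)·u_0 = (-48/17, 12/17).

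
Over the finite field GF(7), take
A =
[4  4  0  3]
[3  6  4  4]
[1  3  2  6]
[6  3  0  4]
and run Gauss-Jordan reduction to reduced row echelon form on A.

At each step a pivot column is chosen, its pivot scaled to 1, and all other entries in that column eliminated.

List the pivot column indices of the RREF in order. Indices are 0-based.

[1] R0 /= 4  ⇒  (1, 1, 0, 6)
     R1 -= 3·R0  ⇒  (0, 3, 4, 0)
     R2 -= 1·R0  ⇒  (0, 2, 2, 0)
     R3 -= 6·R0  ⇒  (0, 4, 0, 3)
[2] R1 /= 3  ⇒  (0, 1, 6, 0)
     R0 -= 1·R1  ⇒  (1, 0, 1, 6)
     R2 -= 2·R1  ⇒  (0, 0, 4, 0)
     R3 -= 4·R1  ⇒  (0, 0, 4, 3)
[3] R2 /= 4  ⇒  (0, 0, 1, 0)
     R0 -= 1·R2  ⇒  (1, 0, 0, 6)
     R1 -= 6·R2  ⇒  (0, 1, 0, 0)
     R3 -= 4·R2  ⇒  (0, 0, 0, 3)
[4] R3 /= 3  ⇒  (0, 0, 0, 1)
     R0 -= 6·R3  ⇒  (1, 0, 0, 0)

pivot columns: 0, 1, 2, 3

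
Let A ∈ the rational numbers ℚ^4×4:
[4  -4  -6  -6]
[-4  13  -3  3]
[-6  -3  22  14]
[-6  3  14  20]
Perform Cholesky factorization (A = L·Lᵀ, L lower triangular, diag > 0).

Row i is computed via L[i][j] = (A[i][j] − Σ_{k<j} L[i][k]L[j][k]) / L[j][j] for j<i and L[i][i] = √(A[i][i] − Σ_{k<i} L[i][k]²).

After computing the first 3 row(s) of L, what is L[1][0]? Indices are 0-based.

L[1][0] = -2

Step 1: L[0][0] = √(4) = 2.
  L[1][0] = (-4) / L[0][0] = -2.
Step 2: L[1][1] = √(9) = 3.
  L[2][0] = (-6) / L[0][0] = -3.
  L[2][1] = (-9) / L[1][1] = -3.
Step 3: L[2][2] = √(4) = 2.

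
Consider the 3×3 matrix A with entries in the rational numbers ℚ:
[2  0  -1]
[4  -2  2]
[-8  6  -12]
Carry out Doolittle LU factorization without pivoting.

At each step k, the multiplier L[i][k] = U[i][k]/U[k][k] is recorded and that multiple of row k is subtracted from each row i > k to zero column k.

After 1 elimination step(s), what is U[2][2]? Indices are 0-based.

U[2][2] = -16

Step 1: pivot at (0,0) is 2.
  row1 ← row1 − (2)·row0  ⇒  L[1][0]=2, U row1=(0, -2, 4)
  row2 ← row2 − (-4)·row0  ⇒  L[2][0]=-4, U row2=(0, 6, -16)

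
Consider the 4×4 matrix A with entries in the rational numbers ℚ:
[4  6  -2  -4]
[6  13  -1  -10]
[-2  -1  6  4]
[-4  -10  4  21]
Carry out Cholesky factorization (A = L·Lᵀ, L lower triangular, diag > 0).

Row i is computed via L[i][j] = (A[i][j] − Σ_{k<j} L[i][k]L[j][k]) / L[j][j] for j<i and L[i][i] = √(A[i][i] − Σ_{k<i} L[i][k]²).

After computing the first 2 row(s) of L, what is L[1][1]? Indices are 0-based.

L[1][1] = 2

Step 1: L[0][0] = √(4) = 2.
  L[1][0] = (6) / L[0][0] = 3.
Step 2: L[1][1] = √(4) = 2.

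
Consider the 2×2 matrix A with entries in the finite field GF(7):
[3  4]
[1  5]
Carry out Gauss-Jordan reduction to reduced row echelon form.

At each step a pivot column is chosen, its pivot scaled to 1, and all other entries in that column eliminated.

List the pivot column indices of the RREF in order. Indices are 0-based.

pivot(0,0)=3: scale R0 → (1, 6)
  clear (1,0): R1 −= (1)R0 → (0, 6)
pivot(1,1)=6: scale R1 → (0, 1)
  clear (0,1): R0 −= (6)R1 → (1, 0)

pivot columns: 0, 1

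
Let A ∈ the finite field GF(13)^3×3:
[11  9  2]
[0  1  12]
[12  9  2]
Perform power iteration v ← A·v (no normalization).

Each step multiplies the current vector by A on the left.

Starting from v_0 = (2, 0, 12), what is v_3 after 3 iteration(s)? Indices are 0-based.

v_0 = (2, 0, 12).
v_1 = A·v_0 = (7, 1, 9).
v_2 = A·v_1 = (0, 5, 7).
v_3 = A·v_2 = (7, 11, 7).

v_3 = (7, 11, 7)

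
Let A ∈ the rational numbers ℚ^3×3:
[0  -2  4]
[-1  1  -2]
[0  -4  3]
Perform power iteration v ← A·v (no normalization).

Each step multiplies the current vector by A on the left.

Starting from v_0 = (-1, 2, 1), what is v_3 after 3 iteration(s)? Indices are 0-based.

v_0 = (-1, 2, 1).
v_1 = A·v_0 = (0, 1, -5).
v_2 = A·v_1 = (-22, 11, -19).
v_3 = A·v_2 = (-98, 71, -101).

v_3 = (-98, 71, -101)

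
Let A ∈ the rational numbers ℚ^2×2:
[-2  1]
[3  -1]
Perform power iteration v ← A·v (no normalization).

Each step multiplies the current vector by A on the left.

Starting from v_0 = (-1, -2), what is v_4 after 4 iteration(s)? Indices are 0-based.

v_4 = (-10, 13)

v_0 = (-1, -2).
v_1 = A·v_0 = (0, -1).
v_2 = A·v_1 = (-1, 1).
v_3 = A·v_2 = (3, -4).
v_4 = A·v_3 = (-10, 13).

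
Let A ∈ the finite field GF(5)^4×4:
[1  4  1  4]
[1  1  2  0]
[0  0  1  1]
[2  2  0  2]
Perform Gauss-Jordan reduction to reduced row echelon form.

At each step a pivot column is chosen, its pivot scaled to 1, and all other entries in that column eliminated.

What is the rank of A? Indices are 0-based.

[1] R0 /= 1  ⇒  (1, 4, 1, 4)
     R1 -= 1·R0  ⇒  (0, 2, 1, 1)
     R3 -= 2·R0  ⇒  (0, 4, 3, 4)
[2] R1 /= 2  ⇒  (0, 1, 3, 3)
     R0 -= 4·R1  ⇒  (1, 0, 4, 2)
     R3 -= 4·R1  ⇒  (0, 0, 1, 2)
[3] R2 /= 1  ⇒  (0, 0, 1, 1)
     R0 -= 4·R2  ⇒  (1, 0, 0, 3)
     R1 -= 3·R2  ⇒  (0, 1, 0, 0)
     R3 -= 1·R2  ⇒  (0, 0, 0, 1)
[4] R3 /= 1  ⇒  (0, 0, 0, 1)
     R0 -= 3·R3  ⇒  (1, 0, 0, 0)
     R2 -= 1·R3  ⇒  (0, 0, 1, 0)

rank = 4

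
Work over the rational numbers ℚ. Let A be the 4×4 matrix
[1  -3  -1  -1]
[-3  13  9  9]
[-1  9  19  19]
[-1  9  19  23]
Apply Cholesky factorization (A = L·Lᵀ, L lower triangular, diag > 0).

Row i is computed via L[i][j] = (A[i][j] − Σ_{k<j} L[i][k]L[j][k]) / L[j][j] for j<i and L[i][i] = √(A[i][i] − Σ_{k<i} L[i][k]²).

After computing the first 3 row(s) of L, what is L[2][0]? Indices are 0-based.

L[2][0] = -1

Step 1: L[0][0] = √(1) = 1.
  L[1][0] = (-3) / L[0][0] = -3.
Step 2: L[1][1] = √(4) = 2.
  L[2][0] = (-1) / L[0][0] = -1.
  L[2][1] = (6) / L[1][1] = 3.
Step 3: L[2][2] = √(9) = 3.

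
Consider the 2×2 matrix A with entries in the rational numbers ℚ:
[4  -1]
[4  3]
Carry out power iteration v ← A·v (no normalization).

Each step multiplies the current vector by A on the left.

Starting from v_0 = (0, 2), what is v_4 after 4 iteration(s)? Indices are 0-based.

v_0 = (0, 2).
v_1 = A·v_0 = (-2, 6).
v_2 = A·v_1 = (-14, 10).
v_3 = A·v_2 = (-66, -26).
v_4 = A·v_3 = (-238, -342).

v_4 = (-238, -342)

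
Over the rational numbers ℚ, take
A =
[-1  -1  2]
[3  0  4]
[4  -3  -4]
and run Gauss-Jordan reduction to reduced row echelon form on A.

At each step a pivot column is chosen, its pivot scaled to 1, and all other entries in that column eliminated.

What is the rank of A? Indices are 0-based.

pivot(0,0)=-1: scale R0 → (1, 1, -2)
  clear (1,0): R1 −= (3)R0 → (0, -3, 10)
  clear (2,0): R2 −= (4)R0 → (0, -7, 4)
pivot(1,1)=-3: scale R1 → (0, 1, -10/3)
  clear (0,1): R0 −= (1)R1 → (1, 0, 4/3)
  clear (2,1): R2 −= (-7)R1 → (0, 0, -58/3)
pivot(2,2)=-58/3: scale R2 → (0, 0, 1)
  clear (0,2): R0 −= (4/3)R2 → (1, 0, 0)
  clear (1,2): R1 −= (-10/3)R2 → (0, 1, 0)

rank = 3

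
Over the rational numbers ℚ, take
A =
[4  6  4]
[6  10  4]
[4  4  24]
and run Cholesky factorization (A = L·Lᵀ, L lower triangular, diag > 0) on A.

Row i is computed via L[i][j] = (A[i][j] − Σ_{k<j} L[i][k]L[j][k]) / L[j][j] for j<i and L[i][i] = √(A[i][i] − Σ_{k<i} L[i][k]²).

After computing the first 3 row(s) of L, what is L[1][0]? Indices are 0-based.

L[1][0] = 3

Step 1: L[0][0] = √(4) = 2.
  L[1][0] = (6) / L[0][0] = 3.
Step 2: L[1][1] = √(1) = 1.
  L[2][0] = (4) / L[0][0] = 2.
  L[2][1] = (-2) / L[1][1] = -2.
Step 3: L[2][2] = √(16) = 4.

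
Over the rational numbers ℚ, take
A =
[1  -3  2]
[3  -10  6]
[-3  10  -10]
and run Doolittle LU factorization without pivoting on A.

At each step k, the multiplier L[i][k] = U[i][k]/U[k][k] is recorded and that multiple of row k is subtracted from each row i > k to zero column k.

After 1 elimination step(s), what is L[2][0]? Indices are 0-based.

L[2][0] = -3

[col 0] pivot 1
  R1 -= 3*R0 → (0, -1, 0)  (L[1][0] := 3)
  R2 -= -3*R0 → (0, 1, -4)  (L[2][0] := -3)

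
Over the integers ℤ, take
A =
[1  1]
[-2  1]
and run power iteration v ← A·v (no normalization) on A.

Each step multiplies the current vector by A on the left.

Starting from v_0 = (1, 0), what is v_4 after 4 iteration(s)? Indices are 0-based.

v_0 = (1, 0).
v_1 = A·v_0 = (1, -2).
v_2 = A·v_1 = (-1, -4).
v_3 = A·v_2 = (-5, -2).
v_4 = A·v_3 = (-7, 8).

v_4 = (-7, 8)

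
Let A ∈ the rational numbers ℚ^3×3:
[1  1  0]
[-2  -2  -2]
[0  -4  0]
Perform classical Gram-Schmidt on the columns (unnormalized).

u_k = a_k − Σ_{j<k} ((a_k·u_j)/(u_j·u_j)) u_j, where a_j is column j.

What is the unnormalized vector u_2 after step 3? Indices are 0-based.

Step 1: u_0 = a_0 = (1, -2, 0).
Step 2: u_1 = a_1 − (1)·u_0 = (0, 0, -4).
Step 3: u_2 = a_2 − (4/5)·u_0 − (0)·u_1 = (-4/5, -2/5, 0).

u_2 = (-4/5, -2/5, 0)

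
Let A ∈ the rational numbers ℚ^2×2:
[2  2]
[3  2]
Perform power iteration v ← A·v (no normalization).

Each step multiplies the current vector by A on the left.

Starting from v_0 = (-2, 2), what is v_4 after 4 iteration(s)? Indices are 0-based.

v_0 = (-2, 2).
v_1 = A·v_0 = (0, -2).
v_2 = A·v_1 = (-4, -4).
v_3 = A·v_2 = (-16, -20).
v_4 = A·v_3 = (-72, -88).

v_4 = (-72, -88)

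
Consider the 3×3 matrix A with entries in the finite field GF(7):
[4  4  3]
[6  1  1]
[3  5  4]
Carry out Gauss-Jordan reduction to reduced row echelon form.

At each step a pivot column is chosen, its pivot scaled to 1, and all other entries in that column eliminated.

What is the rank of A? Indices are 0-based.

step 1: normalize row 0 (÷4) = (1, 1, 6)
  row 1: subtract 6×row0 = (0, 2, 0)
  row 2: subtract 3×row0 = (0, 2, 0)
step 2: normalize row 1 (÷2) = (0, 1, 0)
  row 0: subtract 1×row1 = (1, 0, 6)
  row 2: subtract 2×row1 = (0, 0, 0)
skip col 2 (zero from row 2)

rank = 2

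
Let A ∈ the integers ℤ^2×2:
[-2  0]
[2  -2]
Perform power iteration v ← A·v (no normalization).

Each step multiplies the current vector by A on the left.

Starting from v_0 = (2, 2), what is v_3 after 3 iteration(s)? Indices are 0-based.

v_0 = (2, 2).
v_1 = A·v_0 = (-4, 0).
v_2 = A·v_1 = (8, -8).
v_3 = A·v_2 = (-16, 32).

v_3 = (-16, 32)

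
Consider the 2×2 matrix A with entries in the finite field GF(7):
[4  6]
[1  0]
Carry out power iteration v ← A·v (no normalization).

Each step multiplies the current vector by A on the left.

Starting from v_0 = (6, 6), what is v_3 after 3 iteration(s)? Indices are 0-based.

v_0 = (6, 6).
v_1 = A·v_0 = (4, 6).
v_2 = A·v_1 = (3, 4).
v_3 = A·v_2 = (1, 3).

v_3 = (1, 3)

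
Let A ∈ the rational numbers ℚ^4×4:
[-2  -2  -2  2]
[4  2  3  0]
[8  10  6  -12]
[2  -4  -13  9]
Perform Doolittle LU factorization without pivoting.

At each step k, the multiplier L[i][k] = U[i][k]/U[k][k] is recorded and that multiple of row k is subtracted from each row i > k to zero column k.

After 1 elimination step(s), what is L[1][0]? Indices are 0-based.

k=0: U[0][0]=-2
  eliminate (1,0): mult=-2, new row 1: (0, -2, -1, 4); set L[1][0]=-2
  eliminate (2,0): mult=-4, new row 2: (0, 2, -2, -4); set L[2][0]=-4
  eliminate (3,0): mult=-1, new row 3: (0, -6, -15, 11); set L[3][0]=-1

L[1][0] = -2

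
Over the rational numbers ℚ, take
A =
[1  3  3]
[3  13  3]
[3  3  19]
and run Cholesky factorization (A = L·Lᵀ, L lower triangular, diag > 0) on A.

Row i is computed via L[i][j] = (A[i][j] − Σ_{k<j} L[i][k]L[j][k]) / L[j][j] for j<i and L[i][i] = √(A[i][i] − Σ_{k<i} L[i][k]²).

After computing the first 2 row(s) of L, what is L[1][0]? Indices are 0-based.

Step 1: L[0][0] = √(1) = 1.
  L[1][0] = (3) / L[0][0] = 3.
Step 2: L[1][1] = √(4) = 2.

L[1][0] = 3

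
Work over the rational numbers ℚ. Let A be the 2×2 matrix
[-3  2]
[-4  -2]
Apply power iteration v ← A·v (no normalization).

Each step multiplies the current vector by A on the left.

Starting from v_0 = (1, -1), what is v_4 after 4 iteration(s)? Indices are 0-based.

v_4 = (-229, 124)

v_0 = (1, -1).
v_1 = A·v_0 = (-5, -2).
v_2 = A·v_1 = (11, 24).
v_3 = A·v_2 = (15, -92).
v_4 = A·v_3 = (-229, 124).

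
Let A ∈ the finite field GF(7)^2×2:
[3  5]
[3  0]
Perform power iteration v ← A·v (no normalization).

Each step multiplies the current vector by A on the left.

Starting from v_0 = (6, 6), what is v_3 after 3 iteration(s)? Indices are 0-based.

v_0 = (6, 6).
v_1 = A·v_0 = (6, 4).
v_2 = A·v_1 = (3, 4).
v_3 = A·v_2 = (1, 2).

v_3 = (1, 2)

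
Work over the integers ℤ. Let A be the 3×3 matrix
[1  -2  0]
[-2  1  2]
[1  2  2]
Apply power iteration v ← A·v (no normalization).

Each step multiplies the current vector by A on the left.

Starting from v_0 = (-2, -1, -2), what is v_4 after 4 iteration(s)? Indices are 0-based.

v_0 = (-2, -1, -2).
v_1 = A·v_0 = (0, -1, -8).
v_2 = A·v_1 = (2, -17, -18).
v_3 = A·v_2 = (36, -57, -68).
v_4 = A·v_3 = (150, -265, -214).

v_4 = (150, -265, -214)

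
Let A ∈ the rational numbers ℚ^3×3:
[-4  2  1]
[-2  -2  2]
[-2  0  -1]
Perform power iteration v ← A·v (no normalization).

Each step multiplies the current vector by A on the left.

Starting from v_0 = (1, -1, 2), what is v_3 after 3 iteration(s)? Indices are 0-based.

v_0 = (1, -1, 2).
v_1 = A·v_0 = (-4, 4, -4).
v_2 = A·v_1 = (20, -8, 12).
v_3 = A·v_2 = (-84, 0, -52).

v_3 = (-84, 0, -52)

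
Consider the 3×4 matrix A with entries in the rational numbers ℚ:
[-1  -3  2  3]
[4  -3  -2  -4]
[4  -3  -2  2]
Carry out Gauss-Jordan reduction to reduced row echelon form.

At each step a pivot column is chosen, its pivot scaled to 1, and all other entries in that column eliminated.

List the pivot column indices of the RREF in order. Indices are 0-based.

pivot columns: 0, 1, 3

[1] R0 /= -1  ⇒  (1, 3, -2, -3)
     R1 -= 4·R0  ⇒  (0, -15, 6, 8)
     R2 -= 4·R0  ⇒  (0, -15, 6, 14)
[2] R1 /= -15  ⇒  (0, 1, -2/5, -8/15)
     R0 -= 3·R1  ⇒  (1, 0, -4/5, -7/5)
     R2 -= -15·R1  ⇒  (0, 0, 0, 6)
column 2 empty below row 2
[3] R2 /= 6  ⇒  (0, 0, 0, 1)
     R0 -= -7/5·R2  ⇒  (1, 0, -4/5, 0)
     R1 -= -8/15·R2  ⇒  (0, 1, -2/5, 0)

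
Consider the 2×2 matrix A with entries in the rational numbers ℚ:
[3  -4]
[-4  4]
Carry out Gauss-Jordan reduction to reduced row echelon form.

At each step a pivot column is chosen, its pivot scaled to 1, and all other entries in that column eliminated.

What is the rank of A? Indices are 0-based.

step 1: normalize row 0 (÷3) = (1, -4/3)
  row 1: subtract -4×row0 = (0, -4/3)
step 2: normalize row 1 (÷-4/3) = (0, 1)
  row 0: subtract -4/3×row1 = (1, 0)

rank = 2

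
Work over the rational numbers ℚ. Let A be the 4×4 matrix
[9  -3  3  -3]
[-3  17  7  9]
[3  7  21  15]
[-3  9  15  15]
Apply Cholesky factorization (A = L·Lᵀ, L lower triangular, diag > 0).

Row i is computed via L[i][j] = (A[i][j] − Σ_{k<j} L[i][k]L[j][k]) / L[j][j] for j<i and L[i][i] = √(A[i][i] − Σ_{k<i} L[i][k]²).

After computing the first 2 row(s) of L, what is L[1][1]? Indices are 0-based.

L[1][1] = 4

Step 1: L[0][0] = √(9) = 3.
  L[1][0] = (-3) / L[0][0] = -1.
Step 2: L[1][1] = √(16) = 4.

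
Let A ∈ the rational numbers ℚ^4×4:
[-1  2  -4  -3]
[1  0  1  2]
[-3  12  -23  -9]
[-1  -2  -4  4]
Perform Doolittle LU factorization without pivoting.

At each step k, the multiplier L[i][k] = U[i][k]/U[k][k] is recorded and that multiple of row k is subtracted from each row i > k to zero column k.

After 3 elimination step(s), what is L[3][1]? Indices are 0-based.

[col 0] pivot -1
  R1 -= -1*R0 → (0, 2, -3, -1)  (L[1][0] := -1)
  R2 -= 3*R0 → (0, 6, -11, 0)  (L[2][0] := 3)
  R3 -= 1*R0 → (0, -4, 0, 7)  (L[3][0] := 1)
[col 1] pivot 2
  R2 -= 3*R1 → (0, 0, -2, 3)  (L[2][1] := 3)
  R3 -= -2*R1 → (0, 0, -6, 5)  (L[3][1] := -2)
[col 2] pivot -2
  R3 -= 3*R2 → (0, 0, 0, -4)  (L[3][2] := 3)

L[3][1] = -2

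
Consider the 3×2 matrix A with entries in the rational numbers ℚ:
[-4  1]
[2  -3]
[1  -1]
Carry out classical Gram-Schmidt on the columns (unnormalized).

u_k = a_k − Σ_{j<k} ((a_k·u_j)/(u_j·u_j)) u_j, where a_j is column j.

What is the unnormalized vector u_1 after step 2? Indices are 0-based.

u_1 = (-23/21, -41/21, -10/21)

Step 1: u_0 = a_0 = (-4, 2, 1).
Step 2: u_1 = a_1 − (-11/21)·u_0 = (-23/21, -41/21, -10/21).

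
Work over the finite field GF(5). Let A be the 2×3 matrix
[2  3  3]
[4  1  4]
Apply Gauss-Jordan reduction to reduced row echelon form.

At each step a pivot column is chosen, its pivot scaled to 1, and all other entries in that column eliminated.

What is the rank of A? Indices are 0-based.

rank = 2

pivot(0,0)=2: scale R0 → (1, 4, 4)
  clear (1,0): R1 −= (4)R0 → (0, 0, 3)
col 1: no nonzero at/below row 1; advance.
pivot(1,2)=3: scale R1 → (0, 0, 1)
  clear (0,2): R0 −= (4)R1 → (1, 4, 0)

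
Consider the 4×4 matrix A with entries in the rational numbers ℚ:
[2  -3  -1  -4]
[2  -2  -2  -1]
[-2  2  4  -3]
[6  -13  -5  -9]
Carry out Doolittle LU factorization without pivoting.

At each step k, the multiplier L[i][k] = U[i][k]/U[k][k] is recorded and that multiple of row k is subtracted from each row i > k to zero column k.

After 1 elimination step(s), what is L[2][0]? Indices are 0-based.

k=0: U[0][0]=2
  eliminate (1,0): mult=1, new row 1: (0, 1, -1, 3); set L[1][0]=1
  eliminate (2,0): mult=-1, new row 2: (0, -1, 3, -7); set L[2][0]=-1
  eliminate (3,0): mult=3, new row 3: (0, -4, -2, 3); set L[3][0]=3

L[2][0] = -1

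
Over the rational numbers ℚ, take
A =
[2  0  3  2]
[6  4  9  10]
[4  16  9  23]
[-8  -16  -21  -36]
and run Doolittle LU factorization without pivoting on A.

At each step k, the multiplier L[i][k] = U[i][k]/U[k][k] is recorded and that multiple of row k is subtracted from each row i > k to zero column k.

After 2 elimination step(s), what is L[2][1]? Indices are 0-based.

L[2][1] = 4

[col 0] pivot 2
  R1 -= 3*R0 → (0, 4, 0, 4)  (L[1][0] := 3)
  R2 -= 2*R0 → (0, 16, 3, 19)  (L[2][0] := 2)
  R3 -= -4*R0 → (0, -16, -9, -28)  (L[3][0] := -4)
[col 1] pivot 4
  R2 -= 4*R1 → (0, 0, 3, 3)  (L[2][1] := 4)
  R3 -= -4*R1 → (0, 0, -9, -12)  (L[3][1] := -4)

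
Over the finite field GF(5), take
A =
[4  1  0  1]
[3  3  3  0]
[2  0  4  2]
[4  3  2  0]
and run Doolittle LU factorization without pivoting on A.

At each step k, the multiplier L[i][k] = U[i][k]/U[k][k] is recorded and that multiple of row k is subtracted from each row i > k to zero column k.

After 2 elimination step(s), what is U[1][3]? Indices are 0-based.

U[1][3] = 3

Step 1: pivot at (0,0) is 4.
  row1 ← row1 − (2)·row0  ⇒  L[1][0]=2, U row1=(0, 1, 3, 3)
  row2 ← row2 − (3)·row0  ⇒  L[2][0]=3, U row2=(0, 2, 4, 4)
  row3 ← row3 − (1)·row0  ⇒  L[3][0]=1, U row3=(0, 2, 2, 4)
Step 2: pivot at (1,1) is 1.
  row2 ← row2 − (2)·row1  ⇒  L[2][1]=2, U row2=(0, 0, 3, 3)
  row3 ← row3 − (2)·row1  ⇒  L[3][1]=2, U row3=(0, 0, 1, 3)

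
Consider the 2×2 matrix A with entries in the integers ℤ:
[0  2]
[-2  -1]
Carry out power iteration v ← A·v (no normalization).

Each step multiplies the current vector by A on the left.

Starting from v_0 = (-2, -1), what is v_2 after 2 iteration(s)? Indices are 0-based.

v_2 = (10, -1)

v_0 = (-2, -1).
v_1 = A·v_0 = (-2, 5).
v_2 = A·v_1 = (10, -1).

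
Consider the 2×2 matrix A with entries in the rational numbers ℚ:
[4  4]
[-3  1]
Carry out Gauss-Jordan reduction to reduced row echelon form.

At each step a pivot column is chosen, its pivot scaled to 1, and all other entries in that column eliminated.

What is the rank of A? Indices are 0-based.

[1] R0 /= 4  ⇒  (1, 1)
     R1 -= -3·R0  ⇒  (0, 4)
[2] R1 /= 4  ⇒  (0, 1)
     R0 -= 1·R1  ⇒  (1, 0)

rank = 2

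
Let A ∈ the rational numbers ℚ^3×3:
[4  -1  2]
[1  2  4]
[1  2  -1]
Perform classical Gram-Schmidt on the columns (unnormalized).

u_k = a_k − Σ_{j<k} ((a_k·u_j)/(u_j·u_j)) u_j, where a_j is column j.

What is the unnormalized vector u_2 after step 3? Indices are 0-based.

u_2 = (0, 5/2, -5/2)

Step 1: u_0 = a_0 = (4, 1, 1).
Step 2: u_1 = a_1 − (0)·u_0 = (-1, 2, 2).
Step 3: u_2 = a_2 − (11/18)·u_0 − (4/9)·u_1 = (0, 5/2, -5/2).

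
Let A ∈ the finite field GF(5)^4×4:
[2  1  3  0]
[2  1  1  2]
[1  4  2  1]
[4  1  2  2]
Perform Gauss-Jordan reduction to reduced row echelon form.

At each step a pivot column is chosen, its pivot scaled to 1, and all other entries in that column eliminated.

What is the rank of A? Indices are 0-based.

pivot(0,0)=2: scale R0 → (1, 3, 4, 0)
  clear (1,0): R1 −= (2)R0 → (0, 0, 3, 2)
  clear (2,0): R2 −= (1)R0 → (0, 1, 3, 1)
  clear (3,0): R3 −= (4)R0 → (0, 4, 1, 2)
pivot(1,1): swap R1↔R2
pivot(1,1)=1: scale R1 → (0, 1, 3, 1)
  clear (0,1): R0 −= (3)R1 → (1, 0, 0, 2)
  clear (3,1): R3 −= (4)R1 → (0, 0, 4, 3)
pivot(2,2)=3: scale R2 → (0, 0, 1, 4)
  clear (1,2): R1 −= (3)R2 → (0, 1, 0, 4)
  clear (3,2): R3 −= (4)R2 → (0, 0, 0, 2)
pivot(3,3)=2: scale R3 → (0, 0, 0, 1)
  clear (0,3): R0 −= (2)R3 → (1, 0, 0, 0)
  clear (1,3): R1 −= (4)R3 → (0, 1, 0, 0)
  clear (2,3): R2 −= (4)R3 → (0, 0, 1, 0)

rank = 4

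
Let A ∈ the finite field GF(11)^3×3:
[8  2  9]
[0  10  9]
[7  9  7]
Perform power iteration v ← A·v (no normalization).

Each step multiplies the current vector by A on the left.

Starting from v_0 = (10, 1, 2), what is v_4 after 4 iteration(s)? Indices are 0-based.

v_4 = (6, 3, 10)

v_0 = (10, 1, 2).
v_1 = A·v_0 = (1, 6, 5).
v_2 = A·v_1 = (10, 6, 8).
v_3 = A·v_2 = (10, 0, 4).
v_4 = A·v_3 = (6, 3, 10).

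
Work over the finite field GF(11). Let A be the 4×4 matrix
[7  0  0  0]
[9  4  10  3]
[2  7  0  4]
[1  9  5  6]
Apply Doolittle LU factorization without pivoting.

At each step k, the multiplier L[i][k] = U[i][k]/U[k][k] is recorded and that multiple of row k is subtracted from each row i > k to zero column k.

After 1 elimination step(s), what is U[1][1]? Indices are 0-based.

k=0: U[0][0]=7
  eliminate (1,0): mult=6, new row 1: (0, 4, 10, 3); set L[1][0]=6
  eliminate (2,0): mult=5, new row 2: (0, 7, 0, 4); set L[2][0]=5
  eliminate (3,0): mult=8, new row 3: (0, 9, 5, 6); set L[3][0]=8

U[1][1] = 4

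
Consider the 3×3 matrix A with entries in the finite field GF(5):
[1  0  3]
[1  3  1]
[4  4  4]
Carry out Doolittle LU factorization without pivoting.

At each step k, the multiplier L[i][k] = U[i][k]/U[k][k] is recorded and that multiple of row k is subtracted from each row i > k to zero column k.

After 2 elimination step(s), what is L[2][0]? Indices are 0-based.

L[2][0] = 4

[col 0] pivot 1
  R1 -= 1*R0 → (0, 3, 3)  (L[1][0] := 1)
  R2 -= 4*R0 → (0, 4, 2)  (L[2][0] := 4)
[col 1] pivot 3
  R2 -= 3*R1 → (0, 0, 3)  (L[2][1] := 3)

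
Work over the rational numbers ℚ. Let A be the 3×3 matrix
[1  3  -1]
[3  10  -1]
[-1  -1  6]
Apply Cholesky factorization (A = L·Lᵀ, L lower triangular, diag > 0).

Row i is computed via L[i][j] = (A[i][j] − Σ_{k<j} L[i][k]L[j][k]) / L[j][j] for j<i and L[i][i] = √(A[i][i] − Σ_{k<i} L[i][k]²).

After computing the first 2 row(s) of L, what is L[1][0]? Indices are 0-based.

Step 1: L[0][0] = √(1) = 1.
  L[1][0] = (3) / L[0][0] = 3.
Step 2: L[1][1] = √(1) = 1.

L[1][0] = 3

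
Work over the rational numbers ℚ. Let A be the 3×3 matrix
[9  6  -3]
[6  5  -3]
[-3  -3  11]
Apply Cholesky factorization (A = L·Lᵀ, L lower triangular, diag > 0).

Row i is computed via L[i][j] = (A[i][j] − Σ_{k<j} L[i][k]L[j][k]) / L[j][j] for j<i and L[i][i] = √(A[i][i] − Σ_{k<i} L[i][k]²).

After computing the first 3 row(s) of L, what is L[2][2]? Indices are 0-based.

L[2][2] = 3

Step 1: L[0][0] = √(9) = 3.
  L[1][0] = (6) / L[0][0] = 2.
Step 2: L[1][1] = √(1) = 1.
  L[2][0] = (-3) / L[0][0] = -1.
  L[2][1] = (-1) / L[1][1] = -1.
Step 3: L[2][2] = √(9) = 3.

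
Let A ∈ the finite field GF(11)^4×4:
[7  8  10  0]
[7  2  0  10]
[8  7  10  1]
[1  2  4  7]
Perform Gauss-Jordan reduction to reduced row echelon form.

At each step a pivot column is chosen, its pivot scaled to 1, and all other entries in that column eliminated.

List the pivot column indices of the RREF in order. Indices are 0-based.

step 1: normalize row 0 (÷7) = (1, 9, 3, 0)
  row 1: subtract 7×row0 = (0, 5, 1, 10)
  row 2: subtract 8×row0 = (0, 1, 8, 1)
  row 3: subtract 1×row0 = (0, 4, 1, 7)
step 2: normalize row 1 (÷5) = (0, 1, 9, 2)
  row 0: subtract 9×row1 = (1, 0, 10, 4)
  row 2: subtract 1×row1 = (0, 0, 10, 10)
  row 3: subtract 4×row1 = (0, 0, 9, 10)
step 3: normalize row 2 (÷10) = (0, 0, 1, 1)
  row 0: subtract 10×row2 = (1, 0, 0, 5)
  row 1: subtract 9×row2 = (0, 1, 0, 4)
  row 3: subtract 9×row2 = (0, 0, 0, 1)
step 4: normalize row 3 (÷1) = (0, 0, 0, 1)
  row 0: subtract 5×row3 = (1, 0, 0, 0)
  row 1: subtract 4×row3 = (0, 1, 0, 0)
  row 2: subtract 1×row3 = (0, 0, 1, 0)

pivot columns: 0, 1, 2, 3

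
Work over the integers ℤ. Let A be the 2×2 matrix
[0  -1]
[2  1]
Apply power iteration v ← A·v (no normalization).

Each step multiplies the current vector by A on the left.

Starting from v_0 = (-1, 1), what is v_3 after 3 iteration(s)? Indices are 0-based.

v_0 = (-1, 1).
v_1 = A·v_0 = (-1, -1).
v_2 = A·v_1 = (1, -3).
v_3 = A·v_2 = (3, -1).

v_3 = (3, -1)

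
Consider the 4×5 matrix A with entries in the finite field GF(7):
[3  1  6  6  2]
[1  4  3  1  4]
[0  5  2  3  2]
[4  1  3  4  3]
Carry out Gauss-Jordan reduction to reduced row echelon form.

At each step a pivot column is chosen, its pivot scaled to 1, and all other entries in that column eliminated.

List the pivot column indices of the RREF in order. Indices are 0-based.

pivot columns: 0, 1, 2, 3

pivot(0,0)=3: scale R0 → (1, 5, 2, 2, 3)
  clear (1,0): R1 −= (1)R0 → (0, 6, 1, 6, 1)
  clear (3,0): R3 −= (4)R0 → (0, 2, 2, 3, 5)
pivot(1,1)=6: scale R1 → (0, 1, 6, 1, 6)
  clear (0,1): R0 −= (5)R1 → (1, 0, 0, 4, 1)
  clear (2,1): R2 −= (5)R1 → (0, 0, 0, 5, 0)
  clear (3,1): R3 −= (2)R1 → (0, 0, 4, 1, 0)
pivot(2,2): swap R2↔R3
pivot(2,2)=4: scale R2 → (0, 0, 1, 2, 0)
  clear (1,2): R1 −= (6)R2 → (0, 1, 0, 3, 6)
pivot(3,3)=5: scale R3 → (0, 0, 0, 1, 0)
  clear (0,3): R0 −= (4)R3 → (1, 0, 0, 0, 1)
  clear (1,3): R1 −= (3)R3 → (0, 1, 0, 0, 6)
  clear (2,3): R2 −= (2)R3 → (0, 0, 1, 0, 0)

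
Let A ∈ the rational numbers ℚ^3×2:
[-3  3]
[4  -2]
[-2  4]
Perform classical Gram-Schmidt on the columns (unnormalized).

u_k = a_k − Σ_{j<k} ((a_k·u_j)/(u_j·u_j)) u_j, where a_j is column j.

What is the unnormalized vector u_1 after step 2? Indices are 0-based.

Step 1: u_0 = a_0 = (-3, 4, -2).
Step 2: u_1 = a_1 − (-25/29)·u_0 = (12/29, 42/29, 66/29).

u_1 = (12/29, 42/29, 66/29)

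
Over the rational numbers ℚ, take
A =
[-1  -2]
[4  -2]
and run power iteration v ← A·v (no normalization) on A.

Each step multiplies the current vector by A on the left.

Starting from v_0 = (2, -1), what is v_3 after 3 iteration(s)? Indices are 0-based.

v_3 = (60, -40)

v_0 = (2, -1).
v_1 = A·v_0 = (0, 10).
v_2 = A·v_1 = (-20, -20).
v_3 = A·v_2 = (60, -40).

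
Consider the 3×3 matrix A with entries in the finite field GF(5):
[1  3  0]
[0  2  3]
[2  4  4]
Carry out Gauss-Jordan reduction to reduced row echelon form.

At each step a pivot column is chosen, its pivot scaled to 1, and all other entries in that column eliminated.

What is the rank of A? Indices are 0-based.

rank = 3

pivot(0,0)=1: scale R0 → (1, 3, 0)
  clear (2,0): R2 −= (2)R0 → (0, 3, 4)
pivot(1,1)=2: scale R1 → (0, 1, 4)
  clear (0,1): R0 −= (3)R1 → (1, 0, 3)
  clear (2,1): R2 −= (3)R1 → (0, 0, 2)
pivot(2,2)=2: scale R2 → (0, 0, 1)
  clear (0,2): R0 −= (3)R2 → (1, 0, 0)
  clear (1,2): R1 −= (4)R2 → (0, 1, 0)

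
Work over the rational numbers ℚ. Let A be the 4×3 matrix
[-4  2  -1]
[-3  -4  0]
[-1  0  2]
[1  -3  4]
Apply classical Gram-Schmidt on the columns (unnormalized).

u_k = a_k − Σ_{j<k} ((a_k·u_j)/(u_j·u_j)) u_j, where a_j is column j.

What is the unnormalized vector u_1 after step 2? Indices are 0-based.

u_1 = (58/27, -35/9, 1/27, -82/27)

Step 1: u_0 = a_0 = (-4, -3, -1, 1).
Step 2: u_1 = a_1 − (1/27)·u_0 = (58/27, -35/9, 1/27, -82/27).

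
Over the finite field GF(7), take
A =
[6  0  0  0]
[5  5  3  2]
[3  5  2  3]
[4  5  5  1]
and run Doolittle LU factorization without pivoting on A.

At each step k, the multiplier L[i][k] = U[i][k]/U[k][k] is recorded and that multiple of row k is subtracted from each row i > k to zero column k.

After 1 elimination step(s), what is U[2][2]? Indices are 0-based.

[col 0] pivot 6
  R1 -= 2*R0 → (0, 5, 3, 2)  (L[1][0] := 2)
  R2 -= 4*R0 → (0, 5, 2, 3)  (L[2][0] := 4)
  R3 -= 3*R0 → (0, 5, 5, 1)  (L[3][0] := 3)

U[2][2] = 2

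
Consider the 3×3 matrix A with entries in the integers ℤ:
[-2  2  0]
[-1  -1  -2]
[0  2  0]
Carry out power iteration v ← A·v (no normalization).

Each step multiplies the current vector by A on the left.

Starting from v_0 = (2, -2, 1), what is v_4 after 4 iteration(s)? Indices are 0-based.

v_0 = (2, -2, 1).
v_1 = A·v_0 = (-8, -2, -4).
v_2 = A·v_1 = (12, 18, -4).
v_3 = A·v_2 = (12, -22, 36).
v_4 = A·v_3 = (-68, -62, -44).

v_4 = (-68, -62, -44)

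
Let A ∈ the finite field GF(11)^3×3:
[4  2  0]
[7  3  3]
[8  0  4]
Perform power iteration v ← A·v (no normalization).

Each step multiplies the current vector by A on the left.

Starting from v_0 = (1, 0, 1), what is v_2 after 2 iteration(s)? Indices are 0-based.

v_0 = (1, 0, 1).
v_1 = A·v_0 = (4, 10, 1).
v_2 = A·v_1 = (3, 6, 3).

v_2 = (3, 6, 3)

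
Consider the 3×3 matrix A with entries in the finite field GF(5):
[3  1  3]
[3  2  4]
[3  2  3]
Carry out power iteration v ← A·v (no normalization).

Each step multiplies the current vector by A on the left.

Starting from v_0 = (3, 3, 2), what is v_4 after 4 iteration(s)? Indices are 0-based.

v_0 = (3, 3, 2).
v_1 = A·v_0 = (3, 3, 1).
v_2 = A·v_1 = (0, 4, 3).
v_3 = A·v_2 = (3, 0, 2).
v_4 = A·v_3 = (0, 2, 0).

v_4 = (0, 2, 0)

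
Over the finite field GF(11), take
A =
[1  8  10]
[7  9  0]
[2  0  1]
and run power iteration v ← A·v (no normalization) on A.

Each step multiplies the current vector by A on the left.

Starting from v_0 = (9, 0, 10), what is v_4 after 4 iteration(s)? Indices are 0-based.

v_4 = (0, 8, 10)

v_0 = (9, 0, 10).
v_1 = A·v_0 = (10, 8, 6).
v_2 = A·v_1 = (2, 10, 4).
v_3 = A·v_2 = (1, 5, 8).
v_4 = A·v_3 = (0, 8, 10).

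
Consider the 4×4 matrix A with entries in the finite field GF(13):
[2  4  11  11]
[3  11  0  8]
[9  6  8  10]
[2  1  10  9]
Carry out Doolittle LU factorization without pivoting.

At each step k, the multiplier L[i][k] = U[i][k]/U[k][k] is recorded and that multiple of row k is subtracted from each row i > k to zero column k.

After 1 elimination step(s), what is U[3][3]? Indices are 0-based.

Step 1: pivot at (0,0) is 2.
  row1 ← row1 − (8)·row0  ⇒  L[1][0]=8, U row1=(0, 5, 3, 11)
  row2 ← row2 − (11)·row0  ⇒  L[2][0]=11, U row2=(0, 1, 4, 6)
  row3 ← row3 − (1)·row0  ⇒  L[3][0]=1, U row3=(0, 10, 12, 11)

U[3][3] = 11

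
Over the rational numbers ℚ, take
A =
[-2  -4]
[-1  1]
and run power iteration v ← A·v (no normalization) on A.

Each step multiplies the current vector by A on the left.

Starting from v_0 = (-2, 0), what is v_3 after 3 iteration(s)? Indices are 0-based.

v_0 = (-2, 0).
v_1 = A·v_0 = (4, 2).
v_2 = A·v_1 = (-16, -2).
v_3 = A·v_2 = (40, 14).

v_3 = (40, 14)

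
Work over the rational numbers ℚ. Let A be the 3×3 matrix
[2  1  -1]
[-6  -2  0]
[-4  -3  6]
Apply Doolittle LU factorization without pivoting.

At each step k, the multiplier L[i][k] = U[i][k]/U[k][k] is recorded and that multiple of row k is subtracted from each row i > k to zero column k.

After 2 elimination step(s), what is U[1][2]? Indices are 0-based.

Step 1: pivot at (0,0) is 2.
  row1 ← row1 − (-3)·row0  ⇒  L[1][0]=-3, U row1=(0, 1, -3)
  row2 ← row2 − (-2)·row0  ⇒  L[2][0]=-2, U row2=(0, -1, 4)
Step 2: pivot at (1,1) is 1.
  row2 ← row2 − (-1)·row1  ⇒  L[2][1]=-1, U row2=(0, 0, 1)

U[1][2] = -3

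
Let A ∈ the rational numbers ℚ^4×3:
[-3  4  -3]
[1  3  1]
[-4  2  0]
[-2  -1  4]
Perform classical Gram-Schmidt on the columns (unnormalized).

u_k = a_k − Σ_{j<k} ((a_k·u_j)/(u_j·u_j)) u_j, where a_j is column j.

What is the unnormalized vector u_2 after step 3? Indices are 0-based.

Step 1: u_0 = a_0 = (-3, 1, -4, -2).
Step 2: u_1 = a_1 − (-1/2)·u_0 = (5/2, 7/2, 0, -2).
Step 3: u_2 = a_2 − (1/15)·u_0 − (-8/15)·u_1 = (-22/15, 14/5, 4/15, 46/15).

u_2 = (-22/15, 14/5, 4/15, 46/15)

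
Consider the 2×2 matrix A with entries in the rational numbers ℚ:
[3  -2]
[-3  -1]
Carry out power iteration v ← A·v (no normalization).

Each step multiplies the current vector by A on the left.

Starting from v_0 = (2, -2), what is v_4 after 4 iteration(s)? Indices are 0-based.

v_4 = (674, -410)

v_0 = (2, -2).
v_1 = A·v_0 = (10, -4).
v_2 = A·v_1 = (38, -26).
v_3 = A·v_2 = (166, -88).
v_4 = A·v_3 = (674, -410).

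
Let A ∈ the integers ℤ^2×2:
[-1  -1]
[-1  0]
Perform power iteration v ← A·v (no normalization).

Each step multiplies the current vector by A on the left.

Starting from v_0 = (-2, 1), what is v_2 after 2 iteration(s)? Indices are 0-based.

v_2 = (-3, -1)

v_0 = (-2, 1).
v_1 = A·v_0 = (1, 2).
v_2 = A·v_1 = (-3, -1).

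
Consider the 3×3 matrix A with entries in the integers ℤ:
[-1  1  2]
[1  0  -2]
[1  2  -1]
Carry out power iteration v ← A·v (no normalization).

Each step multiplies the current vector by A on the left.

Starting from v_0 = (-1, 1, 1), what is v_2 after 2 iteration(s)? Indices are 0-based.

v_2 = (-7, 4, -2)

v_0 = (-1, 1, 1).
v_1 = A·v_0 = (4, -3, 0).
v_2 = A·v_1 = (-7, 4, -2).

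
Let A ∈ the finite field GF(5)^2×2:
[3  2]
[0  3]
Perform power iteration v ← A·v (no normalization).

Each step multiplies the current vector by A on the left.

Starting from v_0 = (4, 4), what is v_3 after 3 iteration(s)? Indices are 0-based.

v_3 = (4, 3)

v_0 = (4, 4).
v_1 = A·v_0 = (0, 2).
v_2 = A·v_1 = (4, 1).
v_3 = A·v_2 = (4, 3).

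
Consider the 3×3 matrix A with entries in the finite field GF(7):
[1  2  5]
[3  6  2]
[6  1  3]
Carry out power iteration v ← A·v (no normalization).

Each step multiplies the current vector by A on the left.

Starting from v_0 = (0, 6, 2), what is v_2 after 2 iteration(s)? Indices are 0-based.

v_0 = (0, 6, 2).
v_1 = A·v_0 = (1, 5, 5).
v_2 = A·v_1 = (1, 1, 5).

v_2 = (1, 1, 5)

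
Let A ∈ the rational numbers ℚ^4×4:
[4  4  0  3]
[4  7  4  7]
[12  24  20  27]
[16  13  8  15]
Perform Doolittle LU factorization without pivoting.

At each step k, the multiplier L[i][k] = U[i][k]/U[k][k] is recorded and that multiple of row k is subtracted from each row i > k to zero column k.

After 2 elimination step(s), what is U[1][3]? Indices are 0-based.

U[1][3] = 4

k=0: U[0][0]=4
  eliminate (1,0): mult=1, new row 1: (0, 3, 4, 4); set L[1][0]=1
  eliminate (2,0): mult=3, new row 2: (0, 12, 20, 18); set L[2][0]=3
  eliminate (3,0): mult=4, new row 3: (0, -3, 8, 3); set L[3][0]=4
k=1: U[1][1]=3
  eliminate (2,1): mult=4, new row 2: (0, 0, 4, 2); set L[2][1]=4
  eliminate (3,1): mult=-1, new row 3: (0, 0, 12, 7); set L[3][1]=-1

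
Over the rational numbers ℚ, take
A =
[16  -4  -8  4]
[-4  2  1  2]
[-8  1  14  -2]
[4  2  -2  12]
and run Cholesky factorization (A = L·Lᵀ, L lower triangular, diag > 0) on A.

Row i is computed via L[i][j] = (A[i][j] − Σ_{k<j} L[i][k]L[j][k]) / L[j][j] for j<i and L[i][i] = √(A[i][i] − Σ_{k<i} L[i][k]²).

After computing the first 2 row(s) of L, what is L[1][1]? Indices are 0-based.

Step 1: L[0][0] = √(16) = 4.
  L[1][0] = (-4) / L[0][0] = -1.
Step 2: L[1][1] = √(1) = 1.

L[1][1] = 1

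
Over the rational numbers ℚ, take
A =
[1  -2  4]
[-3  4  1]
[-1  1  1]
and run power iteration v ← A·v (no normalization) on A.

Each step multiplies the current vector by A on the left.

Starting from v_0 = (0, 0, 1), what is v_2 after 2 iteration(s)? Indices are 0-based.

v_0 = (0, 0, 1).
v_1 = A·v_0 = (4, 1, 1).
v_2 = A·v_1 = (6, -7, -2).

v_2 = (6, -7, -2)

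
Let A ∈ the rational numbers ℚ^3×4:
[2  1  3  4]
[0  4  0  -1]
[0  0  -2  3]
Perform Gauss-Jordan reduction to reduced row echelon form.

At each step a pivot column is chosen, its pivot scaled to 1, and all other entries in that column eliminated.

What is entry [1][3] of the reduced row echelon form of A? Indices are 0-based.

[1] R0 /= 2  ⇒  (1, 1/2, 3/2, 2)
[2] R1 /= 4  ⇒  (0, 1, 0, -1/4)
     R0 -= 1/2·R1  ⇒  (1, 0, 3/2, 17/8)
[3] R2 /= -2  ⇒  (0, 0, 1, -3/2)
     R0 -= 3/2·R2  ⇒  (1, 0, 0, 35/8)

M[1][3] = -1/4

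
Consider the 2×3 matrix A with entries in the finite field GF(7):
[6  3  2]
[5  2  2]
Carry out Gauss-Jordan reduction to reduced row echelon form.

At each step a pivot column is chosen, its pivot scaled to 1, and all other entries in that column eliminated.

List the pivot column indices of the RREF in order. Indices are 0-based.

pivot columns: 0, 1

pivot(0,0)=6: scale R0 → (1, 4, 5)
  clear (1,0): R1 −= (5)R0 → (0, 3, 5)
pivot(1,1)=3: scale R1 → (0, 1, 4)
  clear (0,1): R0 −= (4)R1 → (1, 0, 3)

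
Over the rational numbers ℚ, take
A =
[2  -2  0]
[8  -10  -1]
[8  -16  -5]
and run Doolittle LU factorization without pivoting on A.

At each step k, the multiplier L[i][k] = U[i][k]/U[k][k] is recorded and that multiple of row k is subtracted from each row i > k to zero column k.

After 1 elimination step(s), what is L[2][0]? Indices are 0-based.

L[2][0] = 4

k=0: U[0][0]=2
  eliminate (1,0): mult=4, new row 1: (0, -2, -1); set L[1][0]=4
  eliminate (2,0): mult=4, new row 2: (0, -8, -5); set L[2][0]=4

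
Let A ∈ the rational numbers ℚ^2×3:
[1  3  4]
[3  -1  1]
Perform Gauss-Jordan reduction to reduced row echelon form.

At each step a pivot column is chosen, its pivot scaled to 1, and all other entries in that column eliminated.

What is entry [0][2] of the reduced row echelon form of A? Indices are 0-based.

M[0][2] = 7/10

pivot(0,0)=1: scale R0 → (1, 3, 4)
  clear (1,0): R1 −= (3)R0 → (0, -10, -11)
pivot(1,1)=-10: scale R1 → (0, 1, 11/10)
  clear (0,1): R0 −= (3)R1 → (1, 0, 7/10)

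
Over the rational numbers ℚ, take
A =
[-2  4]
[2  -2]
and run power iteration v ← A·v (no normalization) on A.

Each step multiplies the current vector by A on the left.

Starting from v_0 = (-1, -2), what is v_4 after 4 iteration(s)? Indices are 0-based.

v_4 = (496, -352)

v_0 = (-1, -2).
v_1 = A·v_0 = (-6, 2).
v_2 = A·v_1 = (20, -16).
v_3 = A·v_2 = (-104, 72).
v_4 = A·v_3 = (496, -352).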